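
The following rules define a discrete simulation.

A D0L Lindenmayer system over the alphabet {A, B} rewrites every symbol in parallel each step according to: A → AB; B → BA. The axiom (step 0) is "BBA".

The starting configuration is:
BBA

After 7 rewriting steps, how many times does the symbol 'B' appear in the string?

0) BBA
1) BABAAB
2) BAABBAABABBA
3) BAABABBABAABABBAABBABAAB
4) BAABABBAABBABAABBAABABBAABBABAABABBABAABBAABABBA
5) BAABABBAABBABAABABBABAABBAABABBABAABABBAABBABAABABBABAABBAABABBAABBABAABBAABABBABAABABBAABBABAAB
6) BAABABBAABBABAABABBABAABBAABABBAABBABAABBAABABBABAABABBAAB…ABBAABABBABAABABBAABBABAABBAABABBAABBABAABABBABAABBAABABBA  (len 192)
7) BAABABBAABBABAABABBABAABBAABABBAABBABAABBAABABBABAABABBAAB…BAABBABAABABBABAABBAABABBAABBABAABBAABABBABAABABBAABBABAAB  (len 384)

192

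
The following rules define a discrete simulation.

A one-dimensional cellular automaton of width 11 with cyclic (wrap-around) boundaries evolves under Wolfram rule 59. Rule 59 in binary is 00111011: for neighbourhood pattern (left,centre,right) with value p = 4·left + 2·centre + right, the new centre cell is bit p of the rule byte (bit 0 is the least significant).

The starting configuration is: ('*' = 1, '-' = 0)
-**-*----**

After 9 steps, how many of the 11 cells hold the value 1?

8

step 0: -**-*----**
step 1: **-*-*****-
step 2: *-*-**----*
step 3: -*-**-*****
step 4: *-**-**----
step 5: -**-**-****
step 6: **-**-**---
step 7: *-**-**-***
step 8: -**-**-**--
step 9: **-**-**-**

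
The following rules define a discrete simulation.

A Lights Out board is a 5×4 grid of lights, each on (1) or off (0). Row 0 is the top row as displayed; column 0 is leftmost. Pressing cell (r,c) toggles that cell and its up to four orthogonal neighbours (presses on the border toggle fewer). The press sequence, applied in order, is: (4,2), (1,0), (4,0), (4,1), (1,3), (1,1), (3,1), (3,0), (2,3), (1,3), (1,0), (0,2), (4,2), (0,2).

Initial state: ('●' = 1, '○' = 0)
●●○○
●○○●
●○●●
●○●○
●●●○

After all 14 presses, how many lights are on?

5

step 0: ●●○○
●○○●
●○●●
●○●○
●●●○
step 1: ●●○○
●○○●
●○●●
●○○○
●○○●
step 2: ○●○○
○●○●
○○●●
●○○○
●○○●
step 3: ○●○○
○●○●
○○●●
○○○○
○●○●
step 4: ○●○○
○●○●
○○●●
○●○○
●○●●
step 5: ○●○●
○●●○
○○●○
○●○○
●○●●
step 6: ○○○●
●○○○
○●●○
○●○○
●○●●
step 7: ○○○●
●○○○
○○●○
●○●○
●●●●
step 8: ○○○●
●○○○
●○●○
○●●○
○●●●
step 9: ○○○●
●○○●
●○○●
○●●●
○●●●
step 10: ○○○○
●○●○
●○○○
○●●●
○●●●
step 11: ●○○○
○●●○
○○○○
○●●●
○●●●
step 12: ●●●●
○●○○
○○○○
○●●●
○●●●
step 13: ●●●●
○●○○
○○○○
○●○●
○○○○
step 14: ●○○○
○●●○
○○○○
○●○●
○○○○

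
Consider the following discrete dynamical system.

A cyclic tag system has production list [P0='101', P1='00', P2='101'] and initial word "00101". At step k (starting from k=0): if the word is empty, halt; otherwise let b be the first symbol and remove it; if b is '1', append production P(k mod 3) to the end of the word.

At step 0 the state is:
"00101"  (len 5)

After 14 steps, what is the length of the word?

6

[0] "00101"  (len 5)
[1] "0101"  (len 4)
[2] "101"  (len 3)
[3] "01101"  (len 5)
[4] "1101"  (len 4)
[5] "10100"  (len 5)
[6] "0100101"  (len 7)
[7] "100101"  (len 6)
[8] "0010100"  (len 7)
[9] "010100"  (len 6)
[10] "10100"  (len 5)
[11] "010000"  (len 6)
[12] "10000"  (len 5)
[13] "0000101"  (len 7)
[14] "000101"  (len 6)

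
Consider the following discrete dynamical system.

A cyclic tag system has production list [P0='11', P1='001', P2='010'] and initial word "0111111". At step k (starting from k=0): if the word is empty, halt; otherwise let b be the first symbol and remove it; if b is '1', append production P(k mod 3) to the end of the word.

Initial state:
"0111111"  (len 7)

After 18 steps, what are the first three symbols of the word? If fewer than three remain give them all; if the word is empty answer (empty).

010

t=0: "0111111"  (len 7)
t=1: "111111"  (len 6)
t=2: "11111001"  (len 8)
t=3: "1111001010"  (len 10)
t=4: "11100101011"  (len 11)
t=5: "1100101011001"  (len 13)
t=6: "100101011001010"  (len 15)
t=7: "0010101100101011"  (len 16)
t=8: "010101100101011"  (len 15)
t=9: "10101100101011"  (len 14)
t=10: "010110010101111"  (len 15)
t=11: "10110010101111"  (len 14)
t=12: "0110010101111010"  (len 16)
t=13: "110010101111010"  (len 15)
t=14: "10010101111010001"  (len 17)
t=15: "0010101111010001010"  (len 19)
t=16: "010101111010001010"  (len 18)
t=17: "10101111010001010"  (len 17)
t=18: "0101111010001010010"  (len 19)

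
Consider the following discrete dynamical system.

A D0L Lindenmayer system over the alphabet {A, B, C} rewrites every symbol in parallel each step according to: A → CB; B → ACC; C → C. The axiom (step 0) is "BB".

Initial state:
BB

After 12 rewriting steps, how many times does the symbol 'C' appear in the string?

step 0: BB
step 1: ACCACC
step 2: CBCCCBCC
step 3: CACCCCCACCCC
step 4: CCBCCCCCCBCCCC
step 5: CCACCCCCCCCACCCCCC
step 6: CCCBCCCCCCCCCBCCCCCC
step 7: CCCACCCCCCCCCCCACCCCCCCC
step 8: CCCCBCCCCCCCCCCCCBCCCCCCCC
step 9: CCCCACCCCCCCCCCCCCCACCCCCCCCCC
step 10: CCCCCBCCCCCCCCCCCCCCCBCCCCCCCCCC
step 11: CCCCCACCCCCCCCCCCCCCCCCACCCCCCCCCCCC
step 12: CCCCCCBCCCCCCCCCCCCCCCCCCBCCCCCCCCCCCC

36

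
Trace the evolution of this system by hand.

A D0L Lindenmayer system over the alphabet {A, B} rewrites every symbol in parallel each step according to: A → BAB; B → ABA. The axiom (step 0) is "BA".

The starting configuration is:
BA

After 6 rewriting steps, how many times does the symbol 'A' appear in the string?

729

0) BA
1) ABABAB
2) BABABABABABABABABA
3) ABABABABABABABABABABABABABABABABABABABABABABABABABABAB
4) BABABABABABABABABABABABABABABABABABABABABABABABABABABABABA…BABABABABABABABABABABABABABABABABABABABABABABABABABABABABA  (len 162)
5) ABABABABABABABABABABABABABABABABABABABABABABABABABABABABAB…ABABABABABABABABABABABABABABABABABABABABABABABABABABABABAB  (len 486)
6) BABABABABABABABABABABABABABABABABABABABABABABABABABABABABA…BABABABABABABABABABABABABABABABABABABABABABABABABABABABABA  (len 1458)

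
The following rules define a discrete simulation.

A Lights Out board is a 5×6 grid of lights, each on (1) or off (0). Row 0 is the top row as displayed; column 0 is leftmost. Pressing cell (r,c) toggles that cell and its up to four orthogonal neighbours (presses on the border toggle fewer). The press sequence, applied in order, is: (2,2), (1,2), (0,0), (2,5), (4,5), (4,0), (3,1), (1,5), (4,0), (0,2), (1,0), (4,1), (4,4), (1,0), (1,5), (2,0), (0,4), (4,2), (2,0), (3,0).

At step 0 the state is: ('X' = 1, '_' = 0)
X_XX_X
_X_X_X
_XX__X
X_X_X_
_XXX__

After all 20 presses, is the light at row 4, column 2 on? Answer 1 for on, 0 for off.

[0] X_XX_X
_X_X_X
_XX__X
X_X_X_
_XXX__
[1] X_XX_X
_XXX_X
___X_X
X___X_
_XXX__
[2] X__X_X
_____X
__XX_X
X___X_
_XXX__
[3] _X_X_X
X____X
__XX_X
X___X_
_XXX__
[4] _X_X_X
X_____
__XXX_
X___XX
_XXX__
[5] _X_X_X
X_____
__XXX_
X___X_
_XXXXX
[6] _X_X_X
X_____
__XXX_
____X_
X_XXXX
[7] _X_X_X
X_____
_XXXX_
XXX_X_
XXXXXX
[8] _X_X__
X___XX
_XXXXX
XXX_X_
XXXXXX
[9] _X_X__
X___XX
_XXXXX
_XX_X_
__XXXX
[10] __X___
X_X_XX
_XXXXX
_XX_X_
__XXXX
[11] X_X___
_XX_XX
XXXXXX
_XX_X_
__XXXX
[12] X_X___
_XX_XX
XXXXXX
__X_X_
XX_XXX
[13] X_X___
_XX_XX
XXXXXX
__X___
XX____
[14] __X___
X_X_XX
_XXXXX
__X___
XX____
[15] __X__X
X_X___
_XXXX_
__X___
XX____
[16] __X__X
__X___
X_XXX_
X_X___
XX____
[17] __XXX_
__X_X_
X_XXX_
X_X___
XX____
[18] __XXX_
__X_X_
X_XXX_
X_____
X_XX__
[19] __XXX_
X_X_X_
_XXXX_
______
X_XX__
[20] __XXX_
X_X_X_
XXXXX_
XX____
__XX__

1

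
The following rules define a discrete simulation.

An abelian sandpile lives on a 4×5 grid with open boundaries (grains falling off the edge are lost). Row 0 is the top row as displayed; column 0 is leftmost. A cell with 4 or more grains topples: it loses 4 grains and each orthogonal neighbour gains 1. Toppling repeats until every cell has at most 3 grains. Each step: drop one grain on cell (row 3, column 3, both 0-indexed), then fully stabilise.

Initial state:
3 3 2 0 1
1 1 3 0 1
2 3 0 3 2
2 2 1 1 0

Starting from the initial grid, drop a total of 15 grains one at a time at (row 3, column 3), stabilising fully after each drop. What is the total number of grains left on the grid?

37

step 0: 3 3 2 0 1
1 1 3 0 1
2 3 0 3 2
2 2 1 1 0
step 1: 3 3 2 0 1
1 1 3 0 1
2 3 0 3 2
2 2 1 2 0
step 2: 3 3 2 0 1
1 1 3 0 1
2 3 0 3 2
2 2 1 3 0
step 3: 3 3 2 0 1
1 1 3 1 1
2 3 1 0 3
2 2 2 1 1
step 4: 3 3 2 0 1
1 1 3 1 1
2 3 1 0 3
2 2 2 2 1
step 5: 3 3 2 0 1
1 1 3 1 1
2 3 1 0 3
2 2 2 3 1
step 6: 3 3 2 0 1
1 1 3 1 1
2 3 1 1 3
2 2 3 0 2
step 7: 3 3 2 0 1
1 1 3 1 1
2 3 1 1 3
2 2 3 1 2
step 8: 3 3 2 0 1
1 1 3 1 1
2 3 1 1 3
2 2 3 2 2
step 9: 3 3 2 0 1
1 1 3 1 1
2 3 1 1 3
2 2 3 3 2
step 10: 3 3 2 0 1
1 1 3 1 1
2 3 2 2 3
2 3 0 1 3
step 11: 3 3 2 0 1
1 1 3 1 1
2 3 2 2 3
2 3 0 2 3
step 12: 3 3 2 0 1
1 1 3 1 1
2 3 2 2 3
2 3 0 3 3
step 13: 3 3 2 0 1
1 1 3 2 2
2 3 3 0 1
2 3 1 2 1
step 14: 3 3 2 0 1
1 1 3 2 2
2 3 3 0 1
2 3 1 3 1
step 15: 3 3 2 0 1
1 1 3 2 2
2 3 3 1 1
2 3 2 0 2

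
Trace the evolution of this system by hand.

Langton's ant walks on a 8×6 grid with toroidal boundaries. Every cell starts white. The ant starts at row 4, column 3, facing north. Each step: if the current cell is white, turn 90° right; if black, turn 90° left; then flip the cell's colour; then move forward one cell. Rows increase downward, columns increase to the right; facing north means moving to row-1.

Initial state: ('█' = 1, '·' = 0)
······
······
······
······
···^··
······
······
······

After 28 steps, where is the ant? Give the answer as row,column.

6,1

0) ······
······
······
······
···^··
······
······
······
1) ······
······
······
······
···█>·
······
······
······
2) ······
······
······
······
···██·
····v·
······
······
3) ······
······
······
······
···██·
···<█·
······
······
4) ······
······
······
······
···^█·
···██·
······
······
5) ······
······
······
······
··<·█·
···██·
······
······
6) ······
······
······
··^···
··█·█·
···██·
······
······
7) ······
······
······
··█>··
··█·█·
···██·
······
······
8) ······
······
······
··██··
··█v█·
···██·
······
······
9) ······
······
······
··██··
··<██·
···██·
······
······
10) ······
······
······
··██··
···██·
··v██·
······
······
11) ······
······
······
··██··
···██·
·<███·
······
······
12) ······
······
······
··██··
·^·██·
·████·
······
······
13) ······
······
······
··██··
·█>██·
·████·
······
······
14) ······
······
······
··██··
·████·
·█v██·
······
······
15) ······
······
······
··██··
·████·
·█·>█·
······
······
16) ······
······
······
··██··
·██^█·
·█··█·
······
······
17) ······
······
······
··██··
·█<·█·
·█··█·
······
······
18) ······
······
······
··██··
·█··█·
·█v·█·
······
······
19) ······
······
······
··██··
·█··█·
·<█·█·
······
······
20) ······
······
······
··██··
·█··█·
··█·█·
·v····
······
21) ······
······
······
··██··
·█··█·
··█·█·
<█····
······
22) ······
······
······
··██··
·█··█·
^·█·█·
██····
······
23) ······
······
······
··██··
·█··█·
█>█·█·
██····
······
24) ······
······
······
··██··
·█··█·
███·█·
█v····
······
25) ······
······
······
··██··
·█··█·
███·█·
█·>···
······
26) ······
······
······
··██··
·█··█·
███·█·
█·█···
··v···
27) ······
······
······
··██··
·█··█·
███·█·
█·█···
·<█···
28) ······
······
······
··██··
·█··█·
███·█·
█^█···
·██···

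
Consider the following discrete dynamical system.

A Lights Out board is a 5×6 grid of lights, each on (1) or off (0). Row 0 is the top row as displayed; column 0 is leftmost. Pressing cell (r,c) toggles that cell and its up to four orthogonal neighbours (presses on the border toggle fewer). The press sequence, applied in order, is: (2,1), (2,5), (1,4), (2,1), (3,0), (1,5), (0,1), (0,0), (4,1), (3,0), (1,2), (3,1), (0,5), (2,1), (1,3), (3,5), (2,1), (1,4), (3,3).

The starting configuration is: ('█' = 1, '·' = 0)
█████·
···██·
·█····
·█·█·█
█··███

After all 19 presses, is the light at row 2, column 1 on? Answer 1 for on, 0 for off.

0

k=0  █████·
···██·
·█····
·█·█·█
█··███
k=1  █████·
·█·██·
█·█···
···█·█
█··███
k=2  █████·
·█·███
█·█·██
···█··
█··███
k=3  ████··
·█····
█·█··█
···█··
█··███
k=4  ████··
······
·█···█
·█·█··
█··███
k=5  ████··
······
██···█
█··█··
···███
k=6  ████·█
····██
██····
█··█··
···███
k=7  ···█·█
·█··██
██····
█··█··
···███
k=8  ██·█·█
██··██
██····
█··█··
···███
k=9  ██·█·█
██··██
██····
██·█··
██████
k=10  ██·█·█
██··██
·█····
···█··
·█████
k=11  ████·█
█·████
·██···
···█··
·█████
k=12  ████·█
█·████
··█···
████··
··████
k=13  █████·
█·███·
··█···
████··
··████
k=14  █████·
█████·
██····
█·██··
··████
k=15  ███·█·
██····
██·█··
█·██··
··████
k=16  ███·█·
██····
██·█·█
█·████
··███·
k=17  ███·█·
█·····
··██·█
██████
··███·
k=18  ███···
█··███
··████
██████
··███·
k=19  ███···
█··███
··█·██
██···█
··█·█·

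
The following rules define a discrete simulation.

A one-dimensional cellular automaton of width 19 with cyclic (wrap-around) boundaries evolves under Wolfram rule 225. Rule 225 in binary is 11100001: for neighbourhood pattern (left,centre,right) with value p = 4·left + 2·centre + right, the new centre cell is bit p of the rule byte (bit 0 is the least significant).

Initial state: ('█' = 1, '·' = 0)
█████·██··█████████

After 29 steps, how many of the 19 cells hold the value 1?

15

k=0  █████·██··█████████
k=1  ██████·█···████████
k=2  ███████··█··███████
k=3  ███████······██████
k=4  ███████·████··█████
k=5  ████████·███···████
k=6  █████████·██·█··███
k=7  ██████████·██····██
k=8  ███████████·█·██··█
k=9  ████████████·█·█···
k=10  ·████████████·█··█·
k=11  ··████████████·····
k=12  █··███████████·████
k=13  █···███████████·███
k=14  █·█··███████████·██
k=15  ██····███████████·█
k=16  ██·██··███████████·
k=17  ·██·█···███████████
k=18  █·██··█··██████████
k=19  ██·█······█████████
k=20  ███··████··████████
k=21  ███···███···███████
k=22  ███·█··██·█··██████
k=23  ████····██····█████
k=24  ████·██··█·██··████
k=25  █████·█···█·█···███
k=26  ██████··█··█··█··██
k=27  ██████············█
k=28  ██████·██████████··
k=29  ·██████·█████████··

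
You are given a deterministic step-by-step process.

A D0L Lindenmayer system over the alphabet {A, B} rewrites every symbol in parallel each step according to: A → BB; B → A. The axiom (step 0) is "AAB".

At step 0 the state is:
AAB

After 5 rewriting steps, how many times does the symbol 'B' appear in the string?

16

gen 0: AAB
gen 1: BBBBA
gen 2: AAAABB
gen 3: BBBBBBBBAA
gen 4: AAAAAAAABBBB
gen 5: BBBBBBBBBBBBBBBBAAAA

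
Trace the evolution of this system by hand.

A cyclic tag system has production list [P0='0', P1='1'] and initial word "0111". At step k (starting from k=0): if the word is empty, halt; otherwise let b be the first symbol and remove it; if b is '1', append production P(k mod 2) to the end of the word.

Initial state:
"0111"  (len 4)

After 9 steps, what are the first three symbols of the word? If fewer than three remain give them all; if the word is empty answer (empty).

k=0  "0111"  (len 4)
k=1  "111"  (len 3)
k=2  "111"  (len 3)
k=3  "110"  (len 3)
k=4  "101"  (len 3)
k=5  "010"  (len 3)
k=6  "10"  (len 2)
k=7  "00"  (len 2)
k=8  "0"  (len 1)
k=9  (halted — word empty)

(empty)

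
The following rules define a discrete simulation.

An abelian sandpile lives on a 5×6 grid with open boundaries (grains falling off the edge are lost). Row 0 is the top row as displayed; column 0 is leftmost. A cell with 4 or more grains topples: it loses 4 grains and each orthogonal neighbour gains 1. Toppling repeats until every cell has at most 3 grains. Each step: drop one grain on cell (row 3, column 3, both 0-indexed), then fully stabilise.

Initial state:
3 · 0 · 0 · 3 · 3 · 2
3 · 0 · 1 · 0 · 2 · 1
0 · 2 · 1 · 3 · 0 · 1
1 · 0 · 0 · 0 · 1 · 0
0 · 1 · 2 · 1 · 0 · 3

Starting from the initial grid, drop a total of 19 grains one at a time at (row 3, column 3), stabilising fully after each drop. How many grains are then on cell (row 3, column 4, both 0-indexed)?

t=0: 3 · 0 · 0 · 3 · 3 · 2
3 · 0 · 1 · 0 · 2 · 1
0 · 2 · 1 · 3 · 0 · 1
1 · 0 · 0 · 0 · 1 · 0
0 · 1 · 2 · 1 · 0 · 3
t=1: 3 · 0 · 0 · 3 · 3 · 2
3 · 0 · 1 · 0 · 2 · 1
0 · 2 · 1 · 3 · 0 · 1
1 · 0 · 0 · 1 · 1 · 0
0 · 1 · 2 · 1 · 0 · 3
t=2: 3 · 0 · 0 · 3 · 3 · 2
3 · 0 · 1 · 0 · 2 · 1
0 · 2 · 1 · 3 · 0 · 1
1 · 0 · 0 · 2 · 1 · 0
0 · 1 · 2 · 1 · 0 · 3
t=3: 3 · 0 · 0 · 3 · 3 · 2
3 · 0 · 1 · 0 · 2 · 1
0 · 2 · 1 · 3 · 0 · 1
1 · 0 · 0 · 3 · 1 · 0
0 · 1 · 2 · 1 · 0 · 3
t=4: 3 · 0 · 0 · 3 · 3 · 2
3 · 0 · 1 · 1 · 2 · 1
0 · 2 · 2 · 0 · 1 · 1
1 · 0 · 1 · 1 · 2 · 0
0 · 1 · 2 · 2 · 0 · 3
t=5: 3 · 0 · 0 · 3 · 3 · 2
3 · 0 · 1 · 1 · 2 · 1
0 · 2 · 2 · 0 · 1 · 1
1 · 0 · 1 · 2 · 2 · 0
0 · 1 · 2 · 2 · 0 · 3
t=6: 3 · 0 · 0 · 3 · 3 · 2
3 · 0 · 1 · 1 · 2 · 1
0 · 2 · 2 · 0 · 1 · 1
1 · 0 · 1 · 3 · 2 · 0
0 · 1 · 2 · 2 · 0 · 3
t=7: 3 · 0 · 0 · 3 · 3 · 2
3 · 0 · 1 · 1 · 2 · 1
0 · 2 · 2 · 1 · 1 · 1
1 · 0 · 2 · 0 · 3 · 0
0 · 1 · 2 · 3 · 0 · 3
t=8: 3 · 0 · 0 · 3 · 3 · 2
3 · 0 · 1 · 1 · 2 · 1
0 · 2 · 2 · 1 · 1 · 1
1 · 0 · 2 · 1 · 3 · 0
0 · 1 · 2 · 3 · 0 · 3
t=9: 3 · 0 · 0 · 3 · 3 · 2
3 · 0 · 1 · 1 · 2 · 1
0 · 2 · 2 · 1 · 1 · 1
1 · 0 · 2 · 2 · 3 · 0
0 · 1 · 2 · 3 · 0 · 3
t=10: 3 · 0 · 0 · 3 · 3 · 2
3 · 0 · 1 · 1 · 2 · 1
0 · 2 · 2 · 1 · 1 · 1
1 · 0 · 2 · 3 · 3 · 0
0 · 1 · 2 · 3 · 0 · 3
t=11: 3 · 0 · 0 · 3 · 3 · 2
3 · 0 · 1 · 1 · 2 · 1
0 · 2 · 2 · 2 · 2 · 1
1 · 0 · 3 · 2 · 0 · 1
0 · 1 · 3 · 0 · 2 · 3
t=12: 3 · 0 · 0 · 3 · 3 · 2
3 · 0 · 1 · 1 · 2 · 1
0 · 2 · 2 · 2 · 2 · 1
1 · 0 · 3 · 3 · 0 · 1
0 · 1 · 3 · 0 · 2 · 3
t=13: 3 · 0 · 0 · 3 · 3 · 2
3 · 0 · 1 · 1 · 2 · 1
0 · 2 · 3 · 3 · 2 · 1
1 · 1 · 1 · 1 · 1 · 1
0 · 2 · 0 · 2 · 2 · 3
t=14: 3 · 0 · 0 · 3 · 3 · 2
3 · 0 · 1 · 1 · 2 · 1
0 · 2 · 3 · 3 · 2 · 1
1 · 1 · 1 · 2 · 1 · 1
0 · 2 · 0 · 2 · 2 · 3
t=15: 3 · 0 · 0 · 3 · 3 · 2
3 · 0 · 1 · 1 · 2 · 1
0 · 2 · 3 · 3 · 2 · 1
1 · 1 · 1 · 3 · 1 · 1
0 · 2 · 0 · 2 · 2 · 3
t=16: 3 · 0 · 0 · 3 · 3 · 2
3 · 0 · 2 · 2 · 2 · 1
0 · 3 · 0 · 1 · 3 · 1
1 · 1 · 3 · 1 · 2 · 1
0 · 2 · 0 · 3 · 2 · 3
t=17: 3 · 0 · 0 · 3 · 3 · 2
3 · 0 · 2 · 2 · 2 · 1
0 · 3 · 0 · 1 · 3 · 1
1 · 1 · 3 · 2 · 2 · 1
0 · 2 · 0 · 3 · 2 · 3
t=18: 3 · 0 · 0 · 3 · 3 · 2
3 · 0 · 2 · 2 · 2 · 1
0 · 3 · 0 · 1 · 3 · 1
1 · 1 · 3 · 3 · 2 · 1
0 · 2 · 0 · 3 · 2 · 3
t=19: 3 · 0 · 0 · 3 · 3 · 2
3 · 0 · 2 · 2 · 2 · 1
0 · 3 · 1 · 2 · 3 · 1
1 · 2 · 0 · 2 · 3 · 1
0 · 2 · 2 · 0 · 3 · 3

3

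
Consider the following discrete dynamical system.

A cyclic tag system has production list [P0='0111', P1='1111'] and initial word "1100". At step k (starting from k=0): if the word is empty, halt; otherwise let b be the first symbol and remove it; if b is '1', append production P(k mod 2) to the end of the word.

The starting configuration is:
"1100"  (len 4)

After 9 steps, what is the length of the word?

step 0: "1100"  (len 4)
step 1: "1000111"  (len 7)
step 2: "0001111111"  (len 10)
step 3: "001111111"  (len 9)
step 4: "01111111"  (len 8)
step 5: "1111111"  (len 7)
step 6: "1111111111"  (len 10)
step 7: "1111111110111"  (len 13)
step 8: "1111111101111111"  (len 16)
step 9: "1111111011111110111"  (len 19)

19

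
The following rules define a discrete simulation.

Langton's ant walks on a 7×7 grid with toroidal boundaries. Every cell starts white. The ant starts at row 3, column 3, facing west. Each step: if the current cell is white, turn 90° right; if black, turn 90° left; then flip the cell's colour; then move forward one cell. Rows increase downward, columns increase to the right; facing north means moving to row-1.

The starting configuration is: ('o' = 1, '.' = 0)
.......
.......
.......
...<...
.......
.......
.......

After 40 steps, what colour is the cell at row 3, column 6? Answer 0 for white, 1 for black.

0

gen 0: .......
.......
.......
...<...
.......
.......
.......
gen 1: .......
.......
...^...
...o...
.......
.......
.......
gen 2: .......
.......
...o>..
...o...
.......
.......
.......
gen 3: .......
.......
...oo..
...ov..
.......
.......
.......
gen 4: .......
.......
...oo..
...<o..
.......
.......
.......
gen 5: .......
.......
...oo..
....o..
...v...
.......
.......
gen 6: .......
.......
...oo..
....o..
..<o...
.......
.......
gen 7: .......
.......
...oo..
..^.o..
..oo...
.......
.......
gen 8: .......
.......
...oo..
..o>o..
..oo...
.......
.......
gen 9: .......
.......
...oo..
..ooo..
..ov...
.......
.......
gen 10: .......
.......
...oo..
..ooo..
..o.>..
.......
.......
gen 11: .......
.......
...oo..
..ooo..
..o.o..
....v..
.......
gen 12: .......
.......
...oo..
..ooo..
..o.o..
...<o..
.......
gen 13: .......
.......
...oo..
..ooo..
..o^o..
...oo..
.......
gen 14: .......
.......
...oo..
..ooo..
..oo>..
...oo..
.......
gen 15: .......
.......
...oo..
..oo^..
..oo...
...oo..
.......
gen 16: .......
.......
...oo..
..o<...
..oo...
...oo..
.......
gen 17: .......
.......
...oo..
..o....
..ov...
...oo..
.......
gen 18: .......
.......
...oo..
..o....
..o.>..
...oo..
.......
gen 19: .......
.......
...oo..
..o....
..o.o..
...ov..
.......
gen 20: .......
.......
...oo..
..o....
..o.o..
...o.>.
.......
gen 21: .......
.......
...oo..
..o....
..o.o..
...o.o.
.....v.
gen 22: .......
.......
...oo..
..o....
..o.o..
...o.o.
....<o.
gen 23: .......
.......
...oo..
..o....
..o.o..
...o^o.
....oo.
gen 24: .......
.......
...oo..
..o....
..o.o..
...oo>.
....oo.
gen 25: .......
.......
...oo..
..o....
..o.o^.
...oo..
....oo.
gen 26: .......
.......
...oo..
..o....
..o.oo>
...oo..
....oo.
gen 27: .......
.......
...oo..
..o....
..o.ooo
...oo.v
....oo.
gen 28: .......
.......
...oo..
..o....
..o.ooo
...oo<o
....oo.
gen 29: .......
.......
...oo..
..o....
..o.o^o
...oooo
....oo.
gen 30: .......
.......
...oo..
..o....
..o.<.o
...oooo
....oo.
gen 31: .......
.......
...oo..
..o....
..o...o
...ovoo
....oo.
gen 32: .......
.......
...oo..
..o....
..o...o
...o.>o
....oo.
gen 33: .......
.......
...oo..
..o....
..o..^o
...o..o
....oo.
gen 34: .......
.......
...oo..
..o....
..o..o>
...o..o
....oo.
gen 35: .......
.......
...oo..
..o...^
..o..o.
...o..o
....oo.
gen 36: .......
.......
...oo..
>.o...o
..o..o.
...o..o
....oo.
gen 37: .......
.......
...oo..
o.o...o
v.o..o.
...o..o
....oo.
gen 38: .......
.......
...oo..
o.o...o
o.o..o<
...o..o
....oo.
gen 39: .......
.......
...oo..
o.o...^
o.o..oo
...o..o
....oo.
gen 40: .......
.......
...oo..
o.o..<.
o.o..oo
...o..o
....oo.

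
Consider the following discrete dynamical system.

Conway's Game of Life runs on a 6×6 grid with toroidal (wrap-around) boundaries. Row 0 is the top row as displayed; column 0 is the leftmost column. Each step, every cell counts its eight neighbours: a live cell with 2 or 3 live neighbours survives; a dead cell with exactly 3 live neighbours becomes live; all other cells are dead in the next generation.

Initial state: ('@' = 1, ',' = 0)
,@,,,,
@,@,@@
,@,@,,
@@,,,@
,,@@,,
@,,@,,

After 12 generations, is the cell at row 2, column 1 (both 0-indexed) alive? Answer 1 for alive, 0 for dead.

t=0: ,@,,,,
@,@,@@
,@,@,,
@@,,,@
,,@@,,
@,,@,,
t=1: ,@@@@,
@,@@@@
,,,@,,
@@,@@,
,,@@@@
,@,@,,
t=2: ,,,,,,
@,,,,@
,,,,,,
@@,,,,
,,,,,@
@@,,,@
t=3: ,@,,,,
,,,,,,
,@,,,@
@,,,,,
,,,,,@
@,,,,@
t=4: @,,,,,
@,,,,,
@,,,,,
@,,,,@
,,,,,@
@,,,,@
t=5: @@,,,,
@@,,,@
@@,,,,
@,,,,@
,,,,@,
@,,,,@
t=6: ,,,,,,
,,@,,@
,,,,,,
@@,,,@
,,,,@,
@@,,,@
t=7: ,@,,,@
,,,,,,
,@,,,@
@,,,,@
,,,,@,
@,,,,@
t=8: ,,,,,@
,,,,,,
,,,,,@
@,,,@@
,,,,@,
@,,,@@
t=9: @,,,@@
,,,,,,
@,,,@@
@,,,@,
,,,@,,
@,,,@,
t=10: @,,,@,
,,,,,,
@,,,@,
@,,@@,
,,,@@,
@,,@@,
t=11: ,,,@@,
,,,,,,
,,,@@,
,,,,,,
,,@,,,
,,,,,,
t=12: ,,,,,,
,,,,,,
,,,,,,
,,,@,,
,,,,,,
,,,@,,

0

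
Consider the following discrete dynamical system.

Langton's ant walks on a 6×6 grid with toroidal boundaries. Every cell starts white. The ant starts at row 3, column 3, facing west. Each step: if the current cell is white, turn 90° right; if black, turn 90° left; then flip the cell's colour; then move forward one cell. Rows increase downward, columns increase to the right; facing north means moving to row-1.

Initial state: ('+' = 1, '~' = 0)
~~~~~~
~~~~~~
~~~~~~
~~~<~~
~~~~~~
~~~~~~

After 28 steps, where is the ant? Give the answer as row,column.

t=0: ~~~~~~
~~~~~~
~~~~~~
~~~<~~
~~~~~~
~~~~~~
t=1: ~~~~~~
~~~~~~
~~~^~~
~~~+~~
~~~~~~
~~~~~~
t=2: ~~~~~~
~~~~~~
~~~+>~
~~~+~~
~~~~~~
~~~~~~
t=3: ~~~~~~
~~~~~~
~~~++~
~~~+v~
~~~~~~
~~~~~~
t=4: ~~~~~~
~~~~~~
~~~++~
~~~<+~
~~~~~~
~~~~~~
t=5: ~~~~~~
~~~~~~
~~~++~
~~~~+~
~~~v~~
~~~~~~
t=6: ~~~~~~
~~~~~~
~~~++~
~~~~+~
~~<+~~
~~~~~~
t=7: ~~~~~~
~~~~~~
~~~++~
~~^~+~
~~++~~
~~~~~~
t=8: ~~~~~~
~~~~~~
~~~++~
~~+>+~
~~++~~
~~~~~~
t=9: ~~~~~~
~~~~~~
~~~++~
~~+++~
~~+v~~
~~~~~~
t=10: ~~~~~~
~~~~~~
~~~++~
~~+++~
~~+~>~
~~~~~~
t=11: ~~~~~~
~~~~~~
~~~++~
~~+++~
~~+~+~
~~~~v~
t=12: ~~~~~~
~~~~~~
~~~++~
~~+++~
~~+~+~
~~~<+~
t=13: ~~~~~~
~~~~~~
~~~++~
~~+++~
~~+^+~
~~~++~
t=14: ~~~~~~
~~~~~~
~~~++~
~~+++~
~~++>~
~~~++~
t=15: ~~~~~~
~~~~~~
~~~++~
~~++^~
~~++~~
~~~++~
t=16: ~~~~~~
~~~~~~
~~~++~
~~+<~~
~~++~~
~~~++~
t=17: ~~~~~~
~~~~~~
~~~++~
~~+~~~
~~+v~~
~~~++~
t=18: ~~~~~~
~~~~~~
~~~++~
~~+~~~
~~+~>~
~~~++~
t=19: ~~~~~~
~~~~~~
~~~++~
~~+~~~
~~+~+~
~~~+v~
t=20: ~~~~~~
~~~~~~
~~~++~
~~+~~~
~~+~+~
~~~+~>
t=21: ~~~~~v
~~~~~~
~~~++~
~~+~~~
~~+~+~
~~~+~+
t=22: ~~~~<+
~~~~~~
~~~++~
~~+~~~
~~+~+~
~~~+~+
t=23: ~~~~++
~~~~~~
~~~++~
~~+~~~
~~+~+~
~~~+^+
t=24: ~~~~++
~~~~~~
~~~++~
~~+~~~
~~+~+~
~~~++>
t=25: ~~~~++
~~~~~~
~~~++~
~~+~~~
~~+~+^
~~~++~
t=26: ~~~~++
~~~~~~
~~~++~
~~+~~~
>~+~++
~~~++~
t=27: ~~~~++
~~~~~~
~~~++~
~~+~~~
+~+~++
v~~++~
t=28: ~~~~++
~~~~~~
~~~++~
~~+~~~
+~+~++
+~~++<

5,5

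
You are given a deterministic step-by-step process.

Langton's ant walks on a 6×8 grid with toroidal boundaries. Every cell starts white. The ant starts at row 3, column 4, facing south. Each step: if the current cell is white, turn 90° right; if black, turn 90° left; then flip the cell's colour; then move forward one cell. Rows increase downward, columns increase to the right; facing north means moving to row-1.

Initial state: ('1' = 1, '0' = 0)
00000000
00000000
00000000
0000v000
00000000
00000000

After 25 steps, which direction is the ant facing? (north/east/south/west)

[0] 00000000
00000000
00000000
0000v000
00000000
00000000
[1] 00000000
00000000
00000000
000<1000
00000000
00000000
[2] 00000000
00000000
000^0000
00011000
00000000
00000000
[3] 00000000
00000000
0001>000
00011000
00000000
00000000
[4] 00000000
00000000
00011000
0001v000
00000000
00000000
[5] 00000000
00000000
00011000
00010>00
00000000
00000000
[6] 00000000
00000000
00011000
00010100
00000v00
00000000
[7] 00000000
00000000
00011000
00010100
0000<100
00000000
[8] 00000000
00000000
00011000
0001^100
00001100
00000000
[9] 00000000
00000000
00011000
00011>00
00001100
00000000
[10] 00000000
00000000
00011^00
00011000
00001100
00000000
[11] 00000000
00000000
000111>0
00011000
00001100
00000000
[12] 00000000
00000000
00011110
000110v0
00001100
00000000
[13] 00000000
00000000
00011110
00011<10
00001100
00000000
[14] 00000000
00000000
00011^10
00011110
00001100
00000000
[15] 00000000
00000000
0001<010
00011110
00001100
00000000
[16] 00000000
00000000
00010010
0001v110
00001100
00000000
[17] 00000000
00000000
00010010
00010>10
00001100
00000000
[18] 00000000
00000000
00010^10
00010010
00001100
00000000
[19] 00000000
00000000
000101>0
00010010
00001100
00000000
[20] 00000000
000000^0
00010100
00010010
00001100
00000000
[21] 00000000
0000001>
00010100
00010010
00001100
00000000
[22] 00000000
00000011
0001010v
00010010
00001100
00000000
[23] 00000000
00000011
000101<1
00010010
00001100
00000000
[24] 00000000
000000^1
00010111
00010010
00001100
00000000
[25] 00000000
00000<01
00010111
00010010
00001100
00000000

west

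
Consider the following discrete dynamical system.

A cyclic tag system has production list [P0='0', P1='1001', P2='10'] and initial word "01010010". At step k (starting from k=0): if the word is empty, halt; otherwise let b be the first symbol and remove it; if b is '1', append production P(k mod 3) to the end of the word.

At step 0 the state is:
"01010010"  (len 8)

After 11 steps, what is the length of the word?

5

step 0: "01010010"  (len 8)
step 1: "1010010"  (len 7)
step 2: "0100101001"  (len 10)
step 3: "100101001"  (len 9)
step 4: "001010010"  (len 9)
step 5: "01010010"  (len 8)
step 6: "1010010"  (len 7)
step 7: "0100100"  (len 7)
step 8: "100100"  (len 6)
step 9: "0010010"  (len 7)
step 10: "010010"  (len 6)
step 11: "10010"  (len 5)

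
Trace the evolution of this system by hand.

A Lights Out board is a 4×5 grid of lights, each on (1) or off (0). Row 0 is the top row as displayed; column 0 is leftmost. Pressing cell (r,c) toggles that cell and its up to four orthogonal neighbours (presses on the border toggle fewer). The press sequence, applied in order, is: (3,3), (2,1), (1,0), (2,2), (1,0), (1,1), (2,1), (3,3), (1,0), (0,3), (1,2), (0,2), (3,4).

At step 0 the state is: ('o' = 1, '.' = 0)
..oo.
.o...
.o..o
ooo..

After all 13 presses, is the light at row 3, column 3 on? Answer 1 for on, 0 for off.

[0] ..oo.
.o...
.o..o
ooo..
[1] ..oo.
.o...
.o.oo
oo.oo
[2] ..oo.
.....
o.ooo
o..oo
[3] o.oo.
oo...
..ooo
o..oo
[4] o.oo.
ooo..
.o..o
o.ooo
[5] ..oo.
..o..
oo..o
o.ooo
[6] .ooo.
oo...
o...o
o.ooo
[7] .ooo.
o....
.oo.o
ooooo
[8] .ooo.
o....
.oooo
oo...
[9] oooo.
.o...
ooooo
oo...
[10] oo..o
.o.o.
ooooo
oo...
[11] ooo.o
..o..
oo.oo
oo...
[12] o..oo
.....
oo.oo
oo...
[13] o..oo
.....
oo.o.
oo.oo

1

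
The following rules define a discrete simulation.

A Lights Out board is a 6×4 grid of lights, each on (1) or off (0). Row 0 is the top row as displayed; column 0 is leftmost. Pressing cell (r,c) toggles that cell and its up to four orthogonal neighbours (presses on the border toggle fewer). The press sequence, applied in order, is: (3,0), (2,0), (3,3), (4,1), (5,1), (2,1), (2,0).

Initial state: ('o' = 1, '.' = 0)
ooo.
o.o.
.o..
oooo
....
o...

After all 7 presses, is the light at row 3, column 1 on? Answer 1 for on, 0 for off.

k=0  ooo.
o.o.
.o..
oooo
....
o...
k=1  ooo.
o.o.
oo..
..oo
o...
o...
k=2  ooo.
..o.
....
o.oo
o...
o...
k=3  ooo.
..o.
...o
o...
o..o
o...
k=4  ooo.
..o.
...o
oo..
.ooo
oo..
k=5  ooo.
..o.
...o
oo..
..oo
..o.
k=6  ooo.
.oo.
oooo
o...
..oo
..o.
k=7  ooo.
ooo.
..oo
....
..oo
..o.

0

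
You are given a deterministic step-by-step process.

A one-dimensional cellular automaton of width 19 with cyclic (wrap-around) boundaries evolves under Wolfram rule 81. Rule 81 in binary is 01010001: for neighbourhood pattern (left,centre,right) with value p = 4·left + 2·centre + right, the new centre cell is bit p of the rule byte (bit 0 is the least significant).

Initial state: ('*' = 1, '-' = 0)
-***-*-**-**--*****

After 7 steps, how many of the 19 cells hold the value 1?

8

step 0: -***-*-**-**--*****
step 1: ---*----*--**-----*
step 2: **--***--*--*****--
step 3: -**---**--*-----**-
step 4: --***--**--****--**
step 5: *---**--**----**--*
step 6: ***--**--****--**--
step 7: --**--**----**--**-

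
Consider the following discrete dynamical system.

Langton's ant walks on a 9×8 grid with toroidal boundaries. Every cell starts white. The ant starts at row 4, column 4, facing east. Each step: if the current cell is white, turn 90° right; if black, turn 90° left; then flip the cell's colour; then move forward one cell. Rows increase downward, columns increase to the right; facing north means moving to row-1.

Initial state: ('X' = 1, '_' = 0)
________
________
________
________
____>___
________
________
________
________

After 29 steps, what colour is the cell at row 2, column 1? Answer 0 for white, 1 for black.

1

k=0  ________
________
________
________
____>___
________
________
________
________
k=1  ________
________
________
________
____X___
____v___
________
________
________
k=2  ________
________
________
________
____X___
___<X___
________
________
________
k=3  ________
________
________
________
___^X___
___XX___
________
________
________
k=4  ________
________
________
________
___X>___
___XX___
________
________
________
k=5  ________
________
________
____^___
___X____
___XX___
________
________
________
k=6  ________
________
________
____X>__
___X____
___XX___
________
________
________
k=7  ________
________
________
____XX__
___X_v__
___XX___
________
________
________
k=8  ________
________
________
____XX__
___X<X__
___XX___
________
________
________
k=9  ________
________
________
____^X__
___XXX__
___XX___
________
________
________
k=10  ________
________
________
___<_X__
___XXX__
___XX___
________
________
________
k=11  ________
________
___^____
___X_X__
___XXX__
___XX___
________
________
________
k=12  ________
________
___X>___
___X_X__
___XXX__
___XX___
________
________
________
k=13  ________
________
___XX___
___XvX__
___XXX__
___XX___
________
________
________
k=14  ________
________
___XX___
___<XX__
___XXX__
___XX___
________
________
________
k=15  ________
________
___XX___
____XX__
___vXX__
___XX___
________
________
________
k=16  ________
________
___XX___
____XX__
____>X__
___XX___
________
________
________
k=17  ________
________
___XX___
____^X__
_____X__
___XX___
________
________
________
k=18  ________
________
___XX___
___<_X__
_____X__
___XX___
________
________
________
k=19  ________
________
___^X___
___X_X__
_____X__
___XX___
________
________
________
k=20  ________
________
__<_X___
___X_X__
_____X__
___XX___
________
________
________
k=21  ________
__^_____
__X_X___
___X_X__
_____X__
___XX___
________
________
________
k=22  ________
__X>____
__X_X___
___X_X__
_____X__
___XX___
________
________
________
k=23  ________
__XX____
__XvX___
___X_X__
_____X__
___XX___
________
________
________
k=24  ________
__XX____
__<XX___
___X_X__
_____X__
___XX___
________
________
________
k=25  ________
__XX____
___XX___
__vX_X__
_____X__
___XX___
________
________
________
k=26  ________
__XX____
___XX___
_<XX_X__
_____X__
___XX___
________
________
________
k=27  ________
__XX____
_^_XX___
_XXX_X__
_____X__
___XX___
________
________
________
k=28  ________
__XX____
_X>XX___
_XXX_X__
_____X__
___XX___
________
________
________
k=29  ________
__XX____
_XXXX___
_XvX_X__
_____X__
___XX___
________
________
________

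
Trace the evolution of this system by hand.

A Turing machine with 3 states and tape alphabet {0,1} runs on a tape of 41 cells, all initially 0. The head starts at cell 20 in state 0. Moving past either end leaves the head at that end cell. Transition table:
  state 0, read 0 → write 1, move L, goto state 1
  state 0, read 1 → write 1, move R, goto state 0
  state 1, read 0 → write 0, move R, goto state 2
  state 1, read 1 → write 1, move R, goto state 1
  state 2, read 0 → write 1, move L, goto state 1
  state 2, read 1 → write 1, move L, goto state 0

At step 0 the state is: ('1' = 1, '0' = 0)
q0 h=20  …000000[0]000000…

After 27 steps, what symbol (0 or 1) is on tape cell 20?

gen 0: q0 h=20  …000000[0]000000…
gen 1: q1 h=19  …000000[0]100000…
gen 2: q2 h=20  …000000[1]000000…
gen 3: q0 h=19  …000000[0]100000…
gen 4: q1 h=18  …000000[0]110000…
gen 5: q2 h=19  …000000[1]100000…
gen 6: q0 h=18  …000000[0]110000…
gen 7: q1 h=17  …000000[0]111000…
gen 8: q2 h=18  …000000[1]110000…
gen 9: q0 h=17  …000000[0]111000…
gen 10: q1 h=16  …000000[0]111100…
gen 11: q2 h=17  …000000[1]111000…
gen 12: q0 h=16  …000000[0]111100…
gen 13: q1 h=15  …000000[0]111110…
gen 14: q2 h=16  …000000[1]111100…
gen 15: q0 h=15  …000000[0]111110…
gen 16: q1 h=14  …000000[0]111111…
gen 17: q2 h=15  …000000[1]111110…
gen 18: q0 h=14  …000000[0]111111…
gen 19: q1 h=13  …000000[0]111111…
gen 20: q2 h=14  …000000[1]111111…
gen 21: q0 h=13  …000000[0]111111…
gen 22: q1 h=12  …000000[0]111111…
gen 23: q2 h=13  …000000[1]111111…
gen 24: q0 h=12  …000000[0]111111…
gen 25: q1 h=11  …000000[0]111111…
gen 26: q2 h=12  …000000[1]111111…
gen 27: q0 h=11  …000000[0]111111…

1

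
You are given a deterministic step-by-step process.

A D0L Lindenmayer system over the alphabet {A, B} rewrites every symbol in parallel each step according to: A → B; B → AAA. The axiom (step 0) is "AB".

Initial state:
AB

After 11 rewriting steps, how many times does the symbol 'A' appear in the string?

729

gen 0: AB
gen 1: BAAA
gen 2: AAABBB
gen 3: BBBAAAAAAAAA
gen 4: AAAAAAAAABBBBBBBBB
gen 5: BBBBBBBBBAAAAAAAAAAAAAAAAAAAAAAAAAAA
gen 6: AAAAAAAAAAAAAAAAAAAAAAAAAAABBBBBBBBBBBBBBBBBBBBBBBBBBB
gen 7: BBBBBBBBBBBBBBBBBBBBBBBBBBBAAAAAAAAAAAAAAAAAAAAAAAAAAAAAAAAAAAAAAAAAAAAAAAAAAAAAAAAAAAAAAAAAAAAAAAAAAAAAAAAA
gen 8: AAAAAAAAAAAAAAAAAAAAAAAAAAAAAAAAAAAAAAAAAAAAAAAAAAAAAAAAAA…BBBBBBBBBBBBBBBBBBBBBBBBBBBBBBBBBBBBBBBBBBBBBBBBBBBBBBBBBB  (len 162)
gen 9: BBBBBBBBBBBBBBBBBBBBBBBBBBBBBBBBBBBBBBBBBBBBBBBBBBBBBBBBBB…AAAAAAAAAAAAAAAAAAAAAAAAAAAAAAAAAAAAAAAAAAAAAAAAAAAAAAAAAA  (len 324)
gen 10: AAAAAAAAAAAAAAAAAAAAAAAAAAAAAAAAAAAAAAAAAAAAAAAAAAAAAAAAAA…BBBBBBBBBBBBBBBBBBBBBBBBBBBBBBBBBBBBBBBBBBBBBBBBBBBBBBBBBB  (len 486)
gen 11: BBBBBBBBBBBBBBBBBBBBBBBBBBBBBBBBBBBBBBBBBBBBBBBBBBBBBBBBBB…AAAAAAAAAAAAAAAAAAAAAAAAAAAAAAAAAAAAAAAAAAAAAAAAAAAAAAAAAA  (len 972)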